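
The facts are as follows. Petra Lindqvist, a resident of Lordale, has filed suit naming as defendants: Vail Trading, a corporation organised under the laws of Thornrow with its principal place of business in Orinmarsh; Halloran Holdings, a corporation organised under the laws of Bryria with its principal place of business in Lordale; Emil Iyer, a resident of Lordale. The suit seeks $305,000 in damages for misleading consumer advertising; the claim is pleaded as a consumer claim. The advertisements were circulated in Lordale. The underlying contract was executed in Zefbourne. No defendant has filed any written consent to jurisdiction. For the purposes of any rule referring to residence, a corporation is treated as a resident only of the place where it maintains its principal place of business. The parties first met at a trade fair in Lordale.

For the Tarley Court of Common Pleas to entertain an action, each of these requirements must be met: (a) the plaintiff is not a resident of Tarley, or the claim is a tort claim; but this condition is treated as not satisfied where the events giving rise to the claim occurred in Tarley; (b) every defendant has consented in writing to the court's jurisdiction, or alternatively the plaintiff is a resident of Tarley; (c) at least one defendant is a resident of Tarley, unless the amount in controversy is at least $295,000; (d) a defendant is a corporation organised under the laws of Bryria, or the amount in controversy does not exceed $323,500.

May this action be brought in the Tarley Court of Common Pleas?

The Tarley Court of Common Pleas:
  (a) The plaintiff resides in Lordale, which is not Tarley, so one alternative holds. The carve-out does not apply: the operative events occurred in Lordale, not Tarley. Condition met.
  (b) No such written consent has been filed; the plaintiff resides in Lordale, not Tarley — none of the alternatives is met. Not satisfied.
  (c) No defendant resides in Tarley (they reside in Orinmarsh, Lordale, Lordale). The proviso rescues it, though: the amount in controversy is $305,000, which meets the 295,000 dollars floor. Met.
  (d) Halloran Holdings is organised under the laws of Bryria, so this disjunct is met. Met.
  → Not every requirement is met — no jurisdiction.

No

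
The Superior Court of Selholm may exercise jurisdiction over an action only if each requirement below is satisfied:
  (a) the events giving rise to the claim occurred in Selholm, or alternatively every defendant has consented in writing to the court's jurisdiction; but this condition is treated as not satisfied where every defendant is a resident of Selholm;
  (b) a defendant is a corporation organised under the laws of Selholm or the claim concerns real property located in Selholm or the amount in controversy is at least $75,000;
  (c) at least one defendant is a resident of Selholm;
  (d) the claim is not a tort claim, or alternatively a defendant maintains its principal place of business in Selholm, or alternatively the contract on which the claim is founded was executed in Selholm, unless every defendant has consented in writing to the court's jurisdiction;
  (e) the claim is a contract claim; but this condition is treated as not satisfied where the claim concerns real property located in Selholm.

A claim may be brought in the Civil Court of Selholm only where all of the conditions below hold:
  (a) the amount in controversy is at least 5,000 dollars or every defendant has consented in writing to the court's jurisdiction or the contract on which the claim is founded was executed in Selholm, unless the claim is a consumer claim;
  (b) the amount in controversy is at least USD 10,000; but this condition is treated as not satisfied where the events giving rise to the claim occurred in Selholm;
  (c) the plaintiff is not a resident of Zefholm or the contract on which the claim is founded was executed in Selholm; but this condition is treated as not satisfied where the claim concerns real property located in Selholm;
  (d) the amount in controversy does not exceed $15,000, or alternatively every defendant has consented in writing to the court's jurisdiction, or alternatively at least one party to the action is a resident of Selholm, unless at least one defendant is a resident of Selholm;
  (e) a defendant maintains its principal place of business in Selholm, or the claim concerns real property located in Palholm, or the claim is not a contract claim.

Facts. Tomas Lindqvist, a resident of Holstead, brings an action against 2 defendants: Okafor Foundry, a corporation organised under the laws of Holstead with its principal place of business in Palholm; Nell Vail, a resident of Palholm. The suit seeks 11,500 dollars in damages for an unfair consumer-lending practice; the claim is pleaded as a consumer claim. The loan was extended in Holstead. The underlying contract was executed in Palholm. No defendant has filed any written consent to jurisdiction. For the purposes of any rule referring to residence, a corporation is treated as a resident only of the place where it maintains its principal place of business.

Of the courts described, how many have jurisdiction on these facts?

1

The Superior Court of Selholm:
  (a) The operative events occurred in Holstead, not Selholm; no such written consent has been filed — no alternative holds. Not met.
  (b) The corporate defendant(s) are organised in Holstead, not Selholm; the claim does not concern real property; the amount in controversy is USD 11,500, below the $75,000 floor — no alternative holds. Condition not met.
  (c) No defendant resides in Selholm (they reside in Palholm, Palholm). Not satisfied.
  (d) The claim is a consumer claim, not a tort claim, so one alternative holds. Satisfied.
  (e) The claim is a consumer claim, not a contract claim. Not satisfied.
  → Not every requirement is met — no jurisdiction.
The Civil Court of Selholm:
  (a) The amount in controversy is 11,500 dollars, which meets the $5,000 floor, so this disjunct is met. Satisfied.
  (b) The amount in controversy is 11,500 dollars, which meets the 10,000 dollars floor. The carve-out does not apply: the operative events occurred in Holstead, not Selholm. Condition met.
  (c) The plaintiff resides in Holstead, which is not Zefholm, so one alternative holds. And the carve-out is inapplicable — the claim does not concern real property. Satisfied.
  (d) The amount in controversy is USD 11,500, within the 15,000 dollars ceiling, which satisfies one of the alternatives. Condition met.
  (e) The claim is a consumer claim, not a contract claim — that alternative is enough. Satisfied.
  → The court has jurisdiction.
Courts with jurisdiction: the Civil Court of Selholm — 1 in total.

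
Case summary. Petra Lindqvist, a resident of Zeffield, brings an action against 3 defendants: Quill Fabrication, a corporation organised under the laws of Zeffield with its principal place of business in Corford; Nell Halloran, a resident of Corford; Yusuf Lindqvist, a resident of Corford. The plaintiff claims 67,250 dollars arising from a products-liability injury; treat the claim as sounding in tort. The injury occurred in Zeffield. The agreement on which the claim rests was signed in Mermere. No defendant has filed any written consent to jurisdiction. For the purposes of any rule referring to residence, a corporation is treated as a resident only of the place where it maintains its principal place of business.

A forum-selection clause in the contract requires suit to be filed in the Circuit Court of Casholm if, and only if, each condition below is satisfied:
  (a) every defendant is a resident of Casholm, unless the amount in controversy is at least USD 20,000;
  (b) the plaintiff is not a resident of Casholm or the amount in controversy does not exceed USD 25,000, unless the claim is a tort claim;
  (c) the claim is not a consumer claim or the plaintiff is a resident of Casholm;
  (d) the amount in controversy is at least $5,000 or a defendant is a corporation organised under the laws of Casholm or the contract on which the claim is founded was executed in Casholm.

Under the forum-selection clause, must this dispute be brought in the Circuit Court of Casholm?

The Circuit Court of Casholm:
  (a) The defendants reside as follows — Quill Fabrication in Corford, Nell Halloran in Corford, Yusuf Lindqvist in Corford — not all in Casholm. But the amount in controversy is USD 67,250, which meets the 20,000 dollars floor, and the 'unless' clause therefore excuses the requirement. Met.
  (b) The plaintiff resides in Zeffield, which is not Casholm — that alternative is enough. Satisfied.
  (c) The claim is a tort claim, not a consumer claim — that alternative is enough. Condition met.
  (d) The amount in controversy is USD 67,250, which meets the 5,000 dollars floor, which satisfies one of the alternatives. Met.
  → The clause applies.

Yes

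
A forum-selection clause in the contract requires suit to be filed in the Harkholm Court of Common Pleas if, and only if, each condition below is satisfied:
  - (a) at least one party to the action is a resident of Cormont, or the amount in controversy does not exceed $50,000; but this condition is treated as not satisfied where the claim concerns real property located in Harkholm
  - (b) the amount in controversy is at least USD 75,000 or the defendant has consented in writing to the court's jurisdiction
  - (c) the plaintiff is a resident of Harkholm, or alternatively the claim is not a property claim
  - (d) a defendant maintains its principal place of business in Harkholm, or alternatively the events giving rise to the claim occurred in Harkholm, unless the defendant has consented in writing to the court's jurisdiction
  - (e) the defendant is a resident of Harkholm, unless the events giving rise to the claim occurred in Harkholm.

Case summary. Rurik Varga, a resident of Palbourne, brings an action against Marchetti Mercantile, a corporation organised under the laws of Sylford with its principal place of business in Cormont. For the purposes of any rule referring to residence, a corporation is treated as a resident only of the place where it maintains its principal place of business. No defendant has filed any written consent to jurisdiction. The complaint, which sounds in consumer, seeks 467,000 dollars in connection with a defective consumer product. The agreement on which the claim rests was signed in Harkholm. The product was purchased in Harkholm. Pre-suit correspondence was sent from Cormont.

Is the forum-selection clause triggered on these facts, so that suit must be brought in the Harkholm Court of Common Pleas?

The Harkholm Court of Common Pleas:
  (a) Marchetti Mercantile resides in Cormont, so one alternative holds. The exception is not triggered, since the claim does not concern real property. Met.
  (b) The amount in controversy is 467,000 dollars, which meets the 75,000 dollars floor — that alternative is enough. Met.
  (c) The claim is a consumer claim, not a property claim, which satisfies one of the alternatives. Condition met.
  (d) The operative events occurred in Harkholm, so one alternative holds. Satisfied.
  (e) The defendant resides in Cormont, not Harkholm. The proviso rescues it, though: the operative events occurred in Harkholm. Condition met.
  → Forum clause is triggered.

Yes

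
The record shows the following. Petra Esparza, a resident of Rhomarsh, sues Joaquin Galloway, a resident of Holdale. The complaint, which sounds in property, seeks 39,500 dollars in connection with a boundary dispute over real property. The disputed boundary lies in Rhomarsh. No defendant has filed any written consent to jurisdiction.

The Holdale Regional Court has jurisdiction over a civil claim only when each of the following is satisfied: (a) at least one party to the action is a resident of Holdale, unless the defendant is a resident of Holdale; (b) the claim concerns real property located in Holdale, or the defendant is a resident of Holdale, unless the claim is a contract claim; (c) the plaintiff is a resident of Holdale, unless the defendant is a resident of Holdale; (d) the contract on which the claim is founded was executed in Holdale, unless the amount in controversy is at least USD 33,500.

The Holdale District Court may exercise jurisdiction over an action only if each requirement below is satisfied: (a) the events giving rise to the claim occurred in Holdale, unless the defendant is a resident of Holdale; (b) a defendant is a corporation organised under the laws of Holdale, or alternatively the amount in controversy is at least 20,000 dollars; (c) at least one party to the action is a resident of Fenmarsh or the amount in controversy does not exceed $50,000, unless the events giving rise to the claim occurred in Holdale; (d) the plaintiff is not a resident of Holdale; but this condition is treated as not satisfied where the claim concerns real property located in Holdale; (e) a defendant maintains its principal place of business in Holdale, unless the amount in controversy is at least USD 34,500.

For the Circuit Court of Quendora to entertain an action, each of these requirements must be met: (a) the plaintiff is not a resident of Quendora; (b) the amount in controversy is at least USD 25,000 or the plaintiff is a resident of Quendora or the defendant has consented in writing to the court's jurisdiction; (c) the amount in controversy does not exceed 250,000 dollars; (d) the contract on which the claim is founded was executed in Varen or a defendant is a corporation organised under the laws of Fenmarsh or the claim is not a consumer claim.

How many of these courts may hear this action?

The Holdale Regional Court:
  (a) Joaquin Galloway resides in Holdale. Condition met.
  (b) The defendant resides in Holdale — that alternative is enough. Condition met.
  (c) The plaintiff resides in Rhomarsh, not Holdale. The proviso rescues it, though: the defendant resides in Holdale. Condition met.
  (d) No contract (and hence no place of execution) is alleged. However, the amount in controversy is USD 39,500, which meets the USD 33,500 floor, so the 'unless' proviso supplies this condition. Satisfied.
  → The court has jurisdiction.
The Holdale District Court:
  (a) The operative events occurred in Rhomarsh, not Holdale. However, the defendant resides in Holdale, so the 'unless' proviso supplies this condition. Satisfied.
  (b) The amount in controversy is USD 39,500, which meets the $20,000 floor — that alternative is enough. Met.
  (c) The amount in controversy is 39,500 dollars, within the USD 50,000 ceiling — that alternative is enough. Condition met.
  (d) The plaintiff resides in Rhomarsh, which is not Holdale. The exception is not triggered, since the property lies in Rhomarsh, not Holdale. Condition met.
  (e) No defendant is a corporation. But the amount in controversy is $39,500, which meets the 34,500 dollars floor, and the 'unless' clause therefore excuses the requirement. Condition met.
  → Every requirement is satisfied — jurisdiction.
The Circuit Court of Quendora:
  (a) The plaintiff resides in Rhomarsh, which is not Quendora. Met.
  (b) The amount in controversy is $39,500, which meets the USD 25,000 floor — that alternative is enough. Condition met.
  (c) The amount in controversy is USD 39,500, within the $250,000 ceiling. Satisfied.
  (d) The claim is a property claim, not a consumer claim, so this disjunct is met. Met.
  → Every requirement is satisfied — jurisdiction.
Courts with jurisdiction: the Holdale Regional Court, the Holdale District Court, the Circuit Court of Quendora — 3 in total.

3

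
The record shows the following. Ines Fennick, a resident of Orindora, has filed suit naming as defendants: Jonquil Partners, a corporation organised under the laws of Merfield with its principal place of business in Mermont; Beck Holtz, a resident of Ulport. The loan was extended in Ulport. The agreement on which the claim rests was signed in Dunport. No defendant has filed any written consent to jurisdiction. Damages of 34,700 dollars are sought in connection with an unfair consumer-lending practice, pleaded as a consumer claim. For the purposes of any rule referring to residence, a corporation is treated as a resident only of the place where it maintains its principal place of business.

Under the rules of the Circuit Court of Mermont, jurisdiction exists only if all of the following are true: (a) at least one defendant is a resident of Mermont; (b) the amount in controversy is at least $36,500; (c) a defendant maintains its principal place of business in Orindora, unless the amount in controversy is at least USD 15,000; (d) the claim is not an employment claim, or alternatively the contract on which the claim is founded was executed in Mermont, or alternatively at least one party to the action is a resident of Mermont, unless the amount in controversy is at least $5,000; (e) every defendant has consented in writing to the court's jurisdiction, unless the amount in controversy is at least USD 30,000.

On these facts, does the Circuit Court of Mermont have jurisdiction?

No

The Circuit Court of Mermont:
  (a) Jonquil Partners resides in Mermont. Condition met.
  (b) The amount in controversy is $34,700, below the $36,500 floor. Fails.
  (c) The corporate defendant(s) have their principal place of business in Mermont, not Orindora. But the amount in controversy is $34,700, which meets the 15,000 dollars floor, and the 'unless' clause therefore excuses the requirement. Condition met.
  (d) The claim is a consumer claim, not an employment claim — that alternative is enough. Condition met.
  (e) No such written consent has been filed. But the amount in controversy is $34,700, which meets the USD 30,000 floor, and the 'unless' clause therefore excuses the requirement. Condition met.
  → No jurisdiction.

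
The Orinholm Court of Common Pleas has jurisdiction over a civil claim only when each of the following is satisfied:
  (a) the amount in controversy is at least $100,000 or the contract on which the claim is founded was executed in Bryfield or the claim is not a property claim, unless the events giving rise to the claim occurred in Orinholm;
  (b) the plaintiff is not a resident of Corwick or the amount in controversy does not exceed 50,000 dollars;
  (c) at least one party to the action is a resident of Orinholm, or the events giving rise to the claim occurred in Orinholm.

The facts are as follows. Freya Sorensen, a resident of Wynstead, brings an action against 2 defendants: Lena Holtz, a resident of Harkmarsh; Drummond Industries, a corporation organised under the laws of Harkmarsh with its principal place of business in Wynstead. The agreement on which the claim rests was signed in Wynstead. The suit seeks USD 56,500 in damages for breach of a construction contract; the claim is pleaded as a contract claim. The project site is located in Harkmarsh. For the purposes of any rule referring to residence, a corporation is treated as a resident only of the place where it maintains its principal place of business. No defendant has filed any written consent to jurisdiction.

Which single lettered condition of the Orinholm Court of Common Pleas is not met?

The Orinholm Court of Common Pleas:
  (a) The claim is a contract claim, not a property claim, so this disjunct is met. Satisfied.
  (b) The plaintiff resides in Wynstead, which is not Corwick, so this disjunct is met. Satisfied.
  (c) No party resides in Orinholm; the operative events occurred in Harkmarsh, not Orinholm — every alternative fails. Condition not met.
Only condition (c) fails.

(c)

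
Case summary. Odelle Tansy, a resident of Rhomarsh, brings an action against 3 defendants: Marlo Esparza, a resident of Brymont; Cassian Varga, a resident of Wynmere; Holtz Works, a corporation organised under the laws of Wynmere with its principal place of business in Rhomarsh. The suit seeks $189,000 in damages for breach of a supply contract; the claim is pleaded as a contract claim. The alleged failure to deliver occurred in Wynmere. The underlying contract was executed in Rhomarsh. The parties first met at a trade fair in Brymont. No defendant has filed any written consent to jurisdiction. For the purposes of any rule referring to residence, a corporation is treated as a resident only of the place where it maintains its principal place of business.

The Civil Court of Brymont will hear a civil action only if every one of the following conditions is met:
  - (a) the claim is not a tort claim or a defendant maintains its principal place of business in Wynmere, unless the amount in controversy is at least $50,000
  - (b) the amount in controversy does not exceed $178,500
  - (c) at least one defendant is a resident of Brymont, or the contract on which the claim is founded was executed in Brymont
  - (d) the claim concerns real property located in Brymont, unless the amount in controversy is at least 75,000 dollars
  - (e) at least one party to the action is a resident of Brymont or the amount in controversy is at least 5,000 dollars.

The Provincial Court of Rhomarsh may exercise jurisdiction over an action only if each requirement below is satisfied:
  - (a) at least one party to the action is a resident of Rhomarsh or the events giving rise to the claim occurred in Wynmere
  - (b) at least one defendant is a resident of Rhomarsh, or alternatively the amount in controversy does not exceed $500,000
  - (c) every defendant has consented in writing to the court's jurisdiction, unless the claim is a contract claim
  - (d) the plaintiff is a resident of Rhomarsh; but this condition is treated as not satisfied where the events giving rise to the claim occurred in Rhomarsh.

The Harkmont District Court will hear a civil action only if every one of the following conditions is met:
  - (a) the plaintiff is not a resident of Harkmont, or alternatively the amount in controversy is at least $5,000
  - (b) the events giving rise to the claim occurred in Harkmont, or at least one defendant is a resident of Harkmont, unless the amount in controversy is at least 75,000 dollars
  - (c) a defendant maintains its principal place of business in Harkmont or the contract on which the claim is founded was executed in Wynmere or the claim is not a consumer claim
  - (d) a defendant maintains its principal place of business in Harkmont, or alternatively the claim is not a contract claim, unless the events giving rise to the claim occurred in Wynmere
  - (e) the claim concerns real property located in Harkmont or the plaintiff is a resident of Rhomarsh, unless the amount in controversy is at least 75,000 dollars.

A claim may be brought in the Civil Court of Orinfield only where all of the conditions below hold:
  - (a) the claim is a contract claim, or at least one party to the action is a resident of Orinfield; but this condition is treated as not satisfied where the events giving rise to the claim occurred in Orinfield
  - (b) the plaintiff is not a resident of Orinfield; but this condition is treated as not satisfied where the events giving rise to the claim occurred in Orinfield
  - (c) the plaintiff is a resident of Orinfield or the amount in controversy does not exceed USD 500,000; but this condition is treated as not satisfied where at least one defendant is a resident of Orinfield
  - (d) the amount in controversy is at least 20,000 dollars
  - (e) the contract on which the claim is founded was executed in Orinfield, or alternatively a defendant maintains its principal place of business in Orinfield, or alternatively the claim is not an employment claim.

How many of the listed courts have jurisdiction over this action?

The Civil Court of Brymont:
  (a) The claim is a contract claim, not a tort claim, so this disjunct is met. Met.
  (b) The amount in controversy is 189,000 dollars, above the $178,500 ceiling. Not satisfied.
  (c) Marlo Esparza resides in Brymont — that alternative is enough. Satisfied.
  (d) The claim does not concern real property. But the amount in controversy is $189,000, which meets the 75,000 dollars floor, and the 'unless' clause therefore excuses the requirement. Condition met.
  (e) Marlo Esparza resides in Brymont, so this disjunct is met. Met.
  → The court lacks jurisdiction.
The Provincial Court of Rhomarsh:
  (a) Odelle Tansy resides in Rhomarsh, which satisfies one of the alternatives. Condition met.
  (b) Holtz Works resides in Rhomarsh, so this disjunct is met. Condition met.
  (c) No such written consent has been filed. However, the claim is a contract claim, so the 'unless' proviso supplies this condition. Satisfied.
  (d) The plaintiff resides in Rhomarsh. And the carve-out is inapplicable — the operative events occurred in Wynmere, not Rhomarsh. Met.
  → Jurisdiction lies.
The Harkmont District Court:
  (a) The plaintiff resides in Rhomarsh, which is not Harkmont, so this disjunct is met. Condition met.
  (b) The operative events occurred in Wynmere, not Harkmont; no defendant resides in Harkmont (they reside in Brymont, Wynmere, Rhomarsh) — every alternative fails. The proviso rescues it, though: the amount in controversy is 189,000 dollars, which meets the USD 75,000 floor. Condition met.
  (c) The claim is a contract claim, not a consumer claim, so one alternative holds. Satisfied.
  (d) The corporate defendant(s) have their principal place of business in Rhomarsh, not Harkmont; the claim is a contract claim — none of the alternatives is met. The proviso rescues it, though: the operative events occurred in Wynmere. Satisfied.
  (e) The plaintiff resides in Rhomarsh, so this disjunct is met. Met.
  → All conditions met; jurisdiction exists.
The Civil Court of Orinfield:
  (a) The claim is a contract claim, so one alternative holds. The exception is not triggered, since the operative events occurred in Wynmere, not Orinfield. Met.
  (b) The plaintiff resides in Rhomarsh, which is not Orinfield. The exception is not triggered, since the operative events occurred in Wynmere, not Orinfield. Condition met.
  (c) The amount in controversy is 189,000 dollars, within the USD 500,000 ceiling, so this disjunct is met. The exception is not triggered, since no defendant resides in Orinfield (they reside in Brymont, Wynmere, Rhomarsh). Condition met.
  (d) The amount in controversy is USD 189,000, which meets the 20,000 dollars floor. Condition met.
  (e) The claim is a contract claim, not an employment claim, so one alternative holds. Condition met.
  → All conditions met; jurisdiction exists.
Courts with jurisdiction: the Provincial Court of Rhomarsh, the Harkmont District Court, the Civil Court of Orinfield — 3 in total.

3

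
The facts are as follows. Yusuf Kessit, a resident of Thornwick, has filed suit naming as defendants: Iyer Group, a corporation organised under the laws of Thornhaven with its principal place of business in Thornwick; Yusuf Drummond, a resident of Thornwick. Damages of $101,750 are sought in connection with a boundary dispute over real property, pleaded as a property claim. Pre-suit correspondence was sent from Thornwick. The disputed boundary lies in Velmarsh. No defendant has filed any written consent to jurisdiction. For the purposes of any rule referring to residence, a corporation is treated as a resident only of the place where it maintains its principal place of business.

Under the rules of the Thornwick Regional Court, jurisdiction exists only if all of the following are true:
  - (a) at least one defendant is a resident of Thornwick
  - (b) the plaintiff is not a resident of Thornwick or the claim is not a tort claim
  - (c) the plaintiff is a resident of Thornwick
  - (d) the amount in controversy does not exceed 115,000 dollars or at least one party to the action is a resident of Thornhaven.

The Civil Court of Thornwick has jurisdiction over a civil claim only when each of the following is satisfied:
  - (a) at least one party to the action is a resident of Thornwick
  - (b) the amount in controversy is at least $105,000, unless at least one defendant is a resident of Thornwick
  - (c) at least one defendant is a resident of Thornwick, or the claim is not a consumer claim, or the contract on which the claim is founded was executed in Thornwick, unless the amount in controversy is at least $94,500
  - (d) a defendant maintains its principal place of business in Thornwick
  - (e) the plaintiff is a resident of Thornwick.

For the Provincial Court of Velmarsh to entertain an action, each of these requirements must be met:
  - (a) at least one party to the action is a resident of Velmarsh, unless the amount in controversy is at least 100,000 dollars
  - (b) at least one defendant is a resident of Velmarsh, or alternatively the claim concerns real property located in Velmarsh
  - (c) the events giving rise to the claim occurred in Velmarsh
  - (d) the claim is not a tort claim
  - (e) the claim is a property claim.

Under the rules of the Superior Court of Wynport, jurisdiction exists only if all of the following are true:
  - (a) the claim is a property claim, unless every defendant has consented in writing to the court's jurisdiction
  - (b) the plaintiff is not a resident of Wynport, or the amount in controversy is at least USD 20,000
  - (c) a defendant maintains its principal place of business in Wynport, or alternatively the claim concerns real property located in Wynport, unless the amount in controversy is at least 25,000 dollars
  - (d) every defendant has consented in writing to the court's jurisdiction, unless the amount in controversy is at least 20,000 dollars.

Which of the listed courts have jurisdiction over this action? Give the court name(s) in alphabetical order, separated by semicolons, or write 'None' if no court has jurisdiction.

the Civil Court of Thornwick; the Provincial Court of Velmarsh; the Superior Court of Wynport; the Thornwick Regional Court

The Thornwick Regional Court:
  (a) Iyer Group resides in Thornwick. Condition met.
  (b) The claim is a property claim, not a tort claim, so this disjunct is met. Condition met.
  (c) The plaintiff resides in Thornwick. Satisfied.
  (d) The amount in controversy is $101,750, within the 115,000 dollars ceiling, so this disjunct is met. Condition met.
  → Jurisdiction lies.
The Civil Court of Thornwick:
  (a) Yusuf Kessit resides in Thornwick. Condition met.
  (b) The amount in controversy is 101,750 dollars, below the 105,000 dollars floor. However, Iyer Group resides in Thornwick, so the 'unless' proviso supplies this condition. Condition met.
  (c) Iyer Group resides in Thornwick, which satisfies one of the alternatives. Satisfied.
  (d) Iyer Group has its principal place of business in Thornwick. Condition met.
  (e) The plaintiff resides in Thornwick. Satisfied.
  → The court has jurisdiction.
The Provincial Court of Velmarsh:
  (a) No party resides in Velmarsh. However, the amount in controversy is 101,750 dollars, which meets the USD 100,000 floor, so the 'unless' proviso supplies this condition. Condition met.
  (b) The property lies in Velmarsh, so this disjunct is met. Satisfied.
  (c) The operative events occurred in Velmarsh. Satisfied.
  (d) The claim is a property claim, not a tort claim. Met.
  (e) The claim is a property claim. Met.
  → All conditions met; jurisdiction exists.
The Superior Court of Wynport:
  (a) The claim is a property claim. Satisfied.
  (b) The plaintiff resides in Thornwick, which is not Wynport, so this disjunct is met. Condition met.
  (c) The corporate defendant(s) have their principal place of business in Thornwick, not Wynport; the property lies in Velmarsh, not Wynport — every alternative fails. But the amount in controversy is $101,750, which meets the $25,000 floor, and the 'unless' clause therefore excuses the requirement. Condition met.
  (d) No such written consent has been filed. The proviso rescues it, though: the amount in controversy is $101,750, which meets the 20,000 dollars floor. Satisfied.
  → Every requirement is satisfied — jurisdiction.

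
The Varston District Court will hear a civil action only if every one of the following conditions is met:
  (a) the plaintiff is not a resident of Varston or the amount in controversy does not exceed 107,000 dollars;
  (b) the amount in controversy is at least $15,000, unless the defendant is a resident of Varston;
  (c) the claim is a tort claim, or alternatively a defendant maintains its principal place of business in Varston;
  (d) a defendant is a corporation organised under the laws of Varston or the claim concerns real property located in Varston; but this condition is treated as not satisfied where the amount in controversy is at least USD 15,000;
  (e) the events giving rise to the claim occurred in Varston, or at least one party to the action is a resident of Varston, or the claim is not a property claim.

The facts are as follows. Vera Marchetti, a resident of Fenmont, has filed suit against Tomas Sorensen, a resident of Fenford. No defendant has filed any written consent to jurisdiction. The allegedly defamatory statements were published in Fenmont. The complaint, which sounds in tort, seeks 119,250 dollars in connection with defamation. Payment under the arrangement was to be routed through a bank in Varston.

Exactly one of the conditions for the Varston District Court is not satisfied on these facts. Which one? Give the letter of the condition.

The Varston District Court:
  (a) The plaintiff resides in Fenmont, which is not Varston, which satisfies one of the alternatives. Condition met.
  (b) The amount in controversy is USD 119,250, which meets the 15,000 dollars floor. Condition met.
  (c) The claim is a tort claim, so this disjunct is met. Satisfied.
  (d) No defendant is a corporation; the claim does not concern real property — every alternative fails. Not met.
  (e) The claim is a tort claim, not a property claim — that alternative is enough. Condition met.
Only condition (d) fails.

(d)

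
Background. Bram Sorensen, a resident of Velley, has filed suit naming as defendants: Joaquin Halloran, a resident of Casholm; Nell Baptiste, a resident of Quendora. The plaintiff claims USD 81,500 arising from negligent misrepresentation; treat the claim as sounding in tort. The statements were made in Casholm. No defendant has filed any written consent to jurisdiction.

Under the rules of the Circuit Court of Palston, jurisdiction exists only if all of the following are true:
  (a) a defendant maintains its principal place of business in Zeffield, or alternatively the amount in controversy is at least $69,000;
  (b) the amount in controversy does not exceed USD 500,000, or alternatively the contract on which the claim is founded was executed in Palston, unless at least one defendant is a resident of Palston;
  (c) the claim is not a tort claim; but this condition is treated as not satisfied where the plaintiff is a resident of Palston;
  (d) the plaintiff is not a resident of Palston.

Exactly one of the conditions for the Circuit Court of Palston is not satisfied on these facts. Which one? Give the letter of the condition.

The Circuit Court of Palston:
  (a) The amount in controversy is USD 81,500, which meets the $69,000 floor, which satisfies one of the alternatives. Satisfied.
  (b) The amount in controversy is $81,500, within the $500,000 ceiling, so this disjunct is met. Condition met.
  (c) The claim is a tort claim. Fails.
  (d) The plaintiff resides in Velley, which is not Palston. Condition met.
Only condition (c) fails.

(c)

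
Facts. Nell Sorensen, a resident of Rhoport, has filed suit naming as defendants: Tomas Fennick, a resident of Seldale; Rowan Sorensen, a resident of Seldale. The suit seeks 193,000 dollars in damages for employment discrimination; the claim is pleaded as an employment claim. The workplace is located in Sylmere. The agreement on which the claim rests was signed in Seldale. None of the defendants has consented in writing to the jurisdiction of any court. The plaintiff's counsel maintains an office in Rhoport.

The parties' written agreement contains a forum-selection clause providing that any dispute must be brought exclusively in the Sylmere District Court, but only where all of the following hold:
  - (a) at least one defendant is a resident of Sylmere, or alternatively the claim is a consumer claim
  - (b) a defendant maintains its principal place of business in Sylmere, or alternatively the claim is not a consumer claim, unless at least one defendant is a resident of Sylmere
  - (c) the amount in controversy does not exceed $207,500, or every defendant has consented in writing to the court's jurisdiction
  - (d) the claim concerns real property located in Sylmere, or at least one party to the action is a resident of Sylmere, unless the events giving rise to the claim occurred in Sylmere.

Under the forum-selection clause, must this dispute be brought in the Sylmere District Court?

The Sylmere District Court:
  (a) No defendant resides in Sylmere (they reside in Seldale, Seldale); the claim is an employment claim, not a consumer claim — none of the alternatives is met. Fails.
  (b) The claim is an employment claim, not a consumer claim, so this disjunct is met. Condition met.
  (c) The amount in controversy is 193,000 dollars, within the $207,500 ceiling, so one alternative holds. Met.
  (d) The claim does not concern real property; no party resides in Sylmere — no alternative holds. However, the operative events occurred in Sylmere, so the 'unless' proviso supplies this condition. Condition met.
  → Forum clause is not triggered.

No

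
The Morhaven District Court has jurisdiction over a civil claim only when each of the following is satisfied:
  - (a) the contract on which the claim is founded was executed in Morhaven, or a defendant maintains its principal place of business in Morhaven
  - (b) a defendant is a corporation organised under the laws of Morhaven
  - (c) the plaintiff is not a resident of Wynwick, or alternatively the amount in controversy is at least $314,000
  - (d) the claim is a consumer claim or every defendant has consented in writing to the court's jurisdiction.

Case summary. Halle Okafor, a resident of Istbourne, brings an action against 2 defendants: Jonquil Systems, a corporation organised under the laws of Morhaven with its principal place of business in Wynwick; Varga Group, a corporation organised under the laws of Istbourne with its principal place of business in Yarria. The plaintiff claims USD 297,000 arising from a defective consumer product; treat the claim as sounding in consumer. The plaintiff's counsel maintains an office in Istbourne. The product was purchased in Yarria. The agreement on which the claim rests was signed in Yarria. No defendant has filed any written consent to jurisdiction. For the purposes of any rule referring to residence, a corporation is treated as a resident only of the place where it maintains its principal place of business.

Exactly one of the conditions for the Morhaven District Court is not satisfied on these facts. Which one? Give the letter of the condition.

(a)

The Morhaven District Court:
  (a) The contract was executed in Yarria, not Morhaven; the corporate defendant(s) have their principal place of business in Wynwick, Yarria, not Morhaven — no alternative holds. Not satisfied.
  (b) Jonquil Systems is organised under the laws of Morhaven. Satisfied.
  (c) The plaintiff resides in Istbourne, which is not Wynwick, which satisfies one of the alternatives. Condition met.
  (d) The claim is a consumer claim, so one alternative holds. Condition met.
Only condition (a) fails.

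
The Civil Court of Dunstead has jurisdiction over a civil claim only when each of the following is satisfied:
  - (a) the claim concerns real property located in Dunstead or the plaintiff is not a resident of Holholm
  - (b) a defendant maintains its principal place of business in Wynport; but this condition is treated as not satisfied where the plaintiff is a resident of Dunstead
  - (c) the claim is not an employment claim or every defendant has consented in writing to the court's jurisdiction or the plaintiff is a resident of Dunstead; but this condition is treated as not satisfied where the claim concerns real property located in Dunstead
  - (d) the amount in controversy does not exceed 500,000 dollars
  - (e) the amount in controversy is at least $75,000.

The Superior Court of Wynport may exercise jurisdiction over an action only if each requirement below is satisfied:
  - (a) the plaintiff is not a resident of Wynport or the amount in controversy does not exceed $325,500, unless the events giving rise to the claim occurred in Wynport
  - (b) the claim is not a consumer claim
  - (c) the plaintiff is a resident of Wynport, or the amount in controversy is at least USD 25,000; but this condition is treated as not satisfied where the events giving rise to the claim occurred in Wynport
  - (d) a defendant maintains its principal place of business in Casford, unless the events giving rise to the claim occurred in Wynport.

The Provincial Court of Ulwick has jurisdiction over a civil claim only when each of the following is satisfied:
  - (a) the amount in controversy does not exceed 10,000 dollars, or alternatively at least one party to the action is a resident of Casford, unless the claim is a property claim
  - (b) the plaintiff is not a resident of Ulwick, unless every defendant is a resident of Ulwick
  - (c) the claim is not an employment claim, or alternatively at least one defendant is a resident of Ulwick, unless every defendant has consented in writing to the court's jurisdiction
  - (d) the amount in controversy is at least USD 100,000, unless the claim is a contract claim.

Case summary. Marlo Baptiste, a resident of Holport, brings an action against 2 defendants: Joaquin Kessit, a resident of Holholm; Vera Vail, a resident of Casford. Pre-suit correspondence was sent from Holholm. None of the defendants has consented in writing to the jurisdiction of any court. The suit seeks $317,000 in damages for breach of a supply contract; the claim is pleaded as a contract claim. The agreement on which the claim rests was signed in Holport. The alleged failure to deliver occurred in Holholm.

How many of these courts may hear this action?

The Civil Court of Dunstead:
  (a) The plaintiff resides in Holport, which is not Holholm, so this disjunct is met. Satisfied.
  (b) No defendant is a corporation. Fails.
  (c) The claim is a contract claim, not an employment claim — that alternative is enough. The carve-out does not apply: the claim does not concern real property. Condition met.
  (d) The amount in controversy is 317,000 dollars, within the USD 500,000 ceiling. Satisfied.
  (e) The amount in controversy is 317,000 dollars, which meets the 75,000 dollars floor. Condition met.
  → The court lacks jurisdiction.
The Superior Court of Wynport:
  (a) The plaintiff resides in Holport, which is not Wynport, so one alternative holds. Condition met.
  (b) The claim is a contract claim, not a consumer claim. Satisfied.
  (c) The amount in controversy is USD 317,000, which meets the USD 25,000 floor, so one alternative holds. The exception is not triggered, since the operative events occurred in Holholm, not Wynport. Met.
  (d) No defendant is a corporation. The proviso offers no rescue either, since the operative events occurred in Holholm, not Wynport. Fails.
  → No jurisdiction.
The Provincial Court of Ulwick:
  (a) Vera Vail resides in Casford, so one alternative holds. Satisfied.
  (b) The plaintiff resides in Holport, which is not Ulwick. Condition met.
  (c) The claim is a contract claim, not an employment claim, which satisfies one of the alternatives. Condition met.
  (d) The amount in controversy is 317,000 dollars, which meets the USD 100,000 floor. Condition met.
  → Every requirement is satisfied — jurisdiction.
Courts with jurisdiction: the Provincial Court of Ulwick — 1 in total.

1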